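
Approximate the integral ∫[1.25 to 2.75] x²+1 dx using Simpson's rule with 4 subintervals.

f(x) = x²+1
a = 1.25, b = 2.75, n = 4
h = (b - a)/n = 0.375000

Simpson's rule: (h/3)[f(x₀) + 4f(x₁) + 2f(x₂) + ... + f(xₙ)]

x_0 = 1.2500, f(x_0) = 2.562500, coefficient = 1
x_1 = 1.6250, f(x_1) = 3.640625, coefficient = 4
x_2 = 2.0000, f(x_2) = 5.000000, coefficient = 2
x_3 = 2.3750, f(x_3) = 6.640625, coefficient = 4
x_4 = 2.7500, f(x_4) = 8.562500, coefficient = 1

I ≈ (0.375000/3) × 62.250000 = 7.781250
Exact value: 7.781250
Error: 0.000000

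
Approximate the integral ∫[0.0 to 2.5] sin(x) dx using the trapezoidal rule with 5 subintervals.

f(x) = sin(x)
a = 0.0, b = 2.5, n = 5
h = (b - a)/n = 0.500000

Trapezoidal rule: (h/2)[f(x₀) + 2f(x₁) + 2f(x₂) + ... + f(xₙ)]

x_0 = 0.0000, f(x_0) = 0.000000, coefficient = 1
x_1 = 0.5000, f(x_1) = 0.479426, coefficient = 2
x_2 = 1.0000, f(x_2) = 0.841471, coefficient = 2
x_3 = 1.5000, f(x_3) = 0.997495, coefficient = 2
x_4 = 2.0000, f(x_4) = 0.909297, coefficient = 2
x_5 = 2.5000, f(x_5) = 0.598472, coefficient = 1

I ≈ (0.500000/2) × 7.053850 = 1.763463
Exact value: 1.801144
Error: 0.037681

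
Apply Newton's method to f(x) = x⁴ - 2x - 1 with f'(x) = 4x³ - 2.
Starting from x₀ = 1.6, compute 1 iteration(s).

f(x) = x⁴ - 2x - 1
f'(x) = 4x³ - 2
x₀ = 1.6

Newton-Raphson formula: x_{n+1} = x_n - f(x_n)/f'(x_n)

Iteration 1:
  f(1.600000) = 2.353600
  f'(1.600000) = 14.384000
  x_1 = 1.600000 - 2.353600/14.384000 = 1.436374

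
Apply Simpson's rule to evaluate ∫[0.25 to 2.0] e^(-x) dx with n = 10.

f(x) = e^(-x)
a = 0.25, b = 2.0, n = 10
h = (b - a)/n = 0.175000

Simpson's rule: (h/3)[f(x₀) + 4f(x₁) + 2f(x₂) + ... + f(xₙ)]

x_0 = 0.2500, f(x_0) = 0.778801, coefficient = 1
x_1 = 0.4250, f(x_1) = 0.653770, coefficient = 4
x_2 = 0.6000, f(x_2) = 0.548812, coefficient = 2
x_3 = 0.7750, f(x_3) = 0.460704, coefficient = 4
x_4 = 0.9500, f(x_4) = 0.386741, coefficient = 2
x_5 = 1.1250, f(x_5) = 0.324652, coefficient = 4
x_6 = 1.3000, f(x_6) = 0.272532, coefficient = 2
x_7 = 1.4750, f(x_7) = 0.228779, coefficient = 4
x_8 = 1.6500, f(x_8) = 0.192050, coefficient = 2
x_9 = 1.8250, f(x_9) = 0.161218, coefficient = 4
x_10 = 2.0000, f(x_10) = 0.135335, coefficient = 1

I ≈ (0.175000/3) × 11.030894 = 0.643469
Exact value: 0.643465
Error: 0.000003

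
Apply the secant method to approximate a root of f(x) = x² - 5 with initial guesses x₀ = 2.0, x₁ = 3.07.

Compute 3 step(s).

f(x) = x² - 5
x₀ = 2.0, x₁ = 3.07

Secant formula: x_{n+1} = x_n - f(x_n)(x_n - x_{n-1})/(f(x_n) - f(x_{n-1}))

Iteration 1:
  f(2.000000) = -1.000000
  f(3.070000) = 4.424900
  x_2 = 3.070000 - 4.424900×(3.070000 - 2.000000)/(4.424900 - (-1.000000))
       = 2.197239
Iteration 2:
  f(3.070000) = 4.424900
  f(2.197239) = -0.172142
  x_3 = 2.197239 - (-0.172142)×(2.197239 - 3.070000)/(-0.172142 - 4.424900)
       = 2.229920
Iteration 3:
  f(2.197239) = -0.172142
  f(2.229920) = -0.027455
  x_4 = 2.229920 - (-0.027455)×(2.229920 - 2.197239)/(-0.027455 - (-0.172142))
       = 2.236122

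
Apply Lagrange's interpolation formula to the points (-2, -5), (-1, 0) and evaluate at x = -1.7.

Lagrange interpolation formula:
P(x) = Σ yᵢ × Lᵢ(x)
where Lᵢ(x) = Π_{j≠i} (x - xⱼ)/(xᵢ - xⱼ)

L_0(-1.7) = (-1.7 - (-1))/(-2 - (-1)) = 0.700000
L_1(-1.7) = (-1.7 - (-2))/(-1 - (-2)) = 0.300000

P(-1.7) = (-5)×L_0(-1.7) + 0×L_1(-1.7)
P(-1.7) = -3.500000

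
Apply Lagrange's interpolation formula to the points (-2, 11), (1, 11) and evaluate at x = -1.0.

Lagrange interpolation formula:
P(x) = Σ yᵢ × Lᵢ(x)
where Lᵢ(x) = Π_{j≠i} (x - xⱼ)/(xᵢ - xⱼ)

L_0(-1.0) = (-1.0 - 1)/(-2 - 1) = 0.666667
L_1(-1.0) = (-1.0 - (-2))/(1 - (-2)) = 0.333333

P(-1.0) = 11×L_0(-1.0) + 11×L_1(-1.0)
P(-1.0) = 11.000000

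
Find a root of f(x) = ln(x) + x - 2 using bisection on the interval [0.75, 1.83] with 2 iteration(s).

f(x) = ln(x) + x - 2
Initial interval: [0.75, 1.83]

Iteration 1:
  c_1 = (0.750000 + 1.830000)/2 = 1.290000
  f(c_1) = f(1.290000) = -0.455358
  f(a) × f(c) ≥ 0, new interval: [1.290000, 1.830000]
Iteration 2:
  c_2 = (1.290000 + 1.830000)/2 = 1.560000
  f(c_2) = f(1.560000) = 0.004686
  f(a) × f(c) < 0, new interval: [1.290000, 1.560000]

After 2 iteration(s), the approximation is c_2 = 1.560000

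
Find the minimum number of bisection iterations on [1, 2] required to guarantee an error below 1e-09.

We need (b-a)/2^n ≤ 1e-09
(2 - 1)/2^n ≤ 1e-09
1/2^n ≤ 1e-09
2^n ≥ 1000000000
n ≥ log₂(1000000000) = 29.90
n ≥ 30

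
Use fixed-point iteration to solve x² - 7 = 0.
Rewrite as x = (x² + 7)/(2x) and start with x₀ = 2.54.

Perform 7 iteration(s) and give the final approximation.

Equation: x² - 7 = 0
Fixed-point form: x = (x² + 7)/(2x)
x₀ = 2.54

x_1 = g(2.540000) = 2.647953
x_2 = g(2.647953) = 2.645752
x_3 = g(2.645752) = 2.645751
x_4 = g(2.645751) = 2.645751
x_5 = g(2.645751) = 2.645751
x_6 = g(2.645751) = 2.645751
x_7 = g(2.645751) = 2.645751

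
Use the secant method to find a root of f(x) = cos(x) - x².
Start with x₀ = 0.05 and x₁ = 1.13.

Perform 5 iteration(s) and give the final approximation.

f(x) = cos(x) - x²
x₀ = 0.05, x₁ = 1.13

Secant formula: x_{n+1} = x_n - f(x_n)(x_n - x_{n-1})/(f(x_n) - f(x_{n-1}))

Iteration 1:
  f(0.050000) = 0.996250
  f(1.130000) = -0.850240
  x_2 = 1.130000 - (-0.850240)×(1.130000 - 0.050000)/(-0.850240 - 0.996250)
       = 0.632700
Iteration 2:
  f(1.130000) = -0.850240
  f(0.632700) = 0.406124
  x_3 = 0.632700 - 0.406124×(0.632700 - 1.130000)/(0.406124 - (-0.850240))
       = 0.793454
Iteration 3:
  f(0.632700) = 0.406124
  f(0.793454) = 0.071818
  x_4 = 0.793454 - 0.071818×(0.793454 - 0.632700)/(0.071818 - 0.406124)
       = 0.827988
Iteration 4:
  f(0.793454) = 0.071818
  f(0.827988) = -0.009206
  x_5 = 0.827988 - (-0.009206)×(0.827988 - 0.793454)/(-0.009206 - 0.071818)
       = 0.824065
Iteration 5:
  f(0.827988) = -0.009206
  f(0.824065) = 0.000161
  x_6 = 0.824065 - 0.000161×(0.824065 - 0.827988)/(0.000161 - (-0.009206))
       = 0.824132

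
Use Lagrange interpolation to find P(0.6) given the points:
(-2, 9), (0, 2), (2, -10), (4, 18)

Lagrange interpolation formula:
P(x) = Σ yᵢ × Lᵢ(x)
where Lᵢ(x) = Π_{j≠i} (x - xⱼ)/(xᵢ - xⱼ)

L_0(0.6) = (0.6 - 0)/(-2 - 0) × (0.6 - 2)/(-2 - 2) × (0.6 - 4)/(-2 - 4) = -0.059500
L_1(0.6) = (0.6 - (-2))/(0 - (-2)) × (0.6 - 2)/(0 - 2) × (0.6 - 4)/(0 - 4) = 0.773500
L_2(0.6) = (0.6 - (-2))/(2 - (-2)) × (0.6 - 0)/(2 - 0) × (0.6 - 4)/(2 - 4) = 0.331500
L_3(0.6) = (0.6 - (-2))/(4 - (-2)) × (0.6 - 0)/(4 - 0) × (0.6 - 2)/(4 - 2) = -0.045500

P(0.6) = 9×L_0(0.6) + 2×L_1(0.6) + (-10)×L_2(0.6) + 18×L_3(0.6)
P(0.6) = -3.122500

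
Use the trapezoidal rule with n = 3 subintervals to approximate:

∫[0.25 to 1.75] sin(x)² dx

f(x) = sin(x)²
a = 0.25, b = 1.75, n = 3
h = (b - a)/n = 0.500000

Trapezoidal rule: (h/2)[f(x₀) + 2f(x₁) + 2f(x₂) + ... + f(xₙ)]

x_0 = 0.2500, f(x_0) = 0.061209, coefficient = 1
x_1 = 0.7500, f(x_1) = 0.464631, coefficient = 2
x_2 = 1.2500, f(x_2) = 0.900572, coefficient = 2
x_3 = 1.7500, f(x_3) = 0.968228, coefficient = 1

I ≈ (0.500000/2) × 3.759843 = 0.939961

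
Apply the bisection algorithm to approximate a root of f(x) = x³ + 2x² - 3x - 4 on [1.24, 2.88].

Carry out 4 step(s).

f(x) = x³ + 2x² - 3x - 4
Initial interval: [1.24, 2.88]

Iteration 1:
  c_1 = (1.240000 + 2.880000)/2 = 2.060000
  f(c_1) = f(2.060000) = 7.049016
  f(a) × f(c) < 0, new interval: [1.240000, 2.060000]
Iteration 2:
  c_2 = (1.240000 + 2.060000)/2 = 1.650000
  f(c_2) = f(1.650000) = 0.987125
  f(a) × f(c) < 0, new interval: [1.240000, 1.650000]
Iteration 3:
  c_3 = (1.240000 + 1.650000)/2 = 1.445000
  f(c_3) = f(1.445000) = -1.141754
  f(a) × f(c) ≥ 0, new interval: [1.445000, 1.650000]
Iteration 4:
  c_4 = (1.445000 + 1.650000)/2 = 1.547500
  f(c_4) = f(1.547500) = -0.147102
  f(a) × f(c) ≥ 0, new interval: [1.547500, 1.650000]

After 4 iteration(s), the approximation is c_4 = 1.547500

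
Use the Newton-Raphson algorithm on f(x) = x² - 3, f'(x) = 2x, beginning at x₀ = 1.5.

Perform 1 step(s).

f(x) = x² - 3
f'(x) = 2x
x₀ = 1.5

Newton-Raphson formula: x_{n+1} = x_n - f(x_n)/f'(x_n)

Iteration 1:
  f(1.500000) = -0.750000
  f'(1.500000) = 3.000000
  x_1 = 1.500000 - (-0.750000)/3.000000 = 1.750000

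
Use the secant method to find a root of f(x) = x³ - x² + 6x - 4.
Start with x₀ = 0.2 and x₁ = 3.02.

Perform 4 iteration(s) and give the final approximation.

f(x) = x³ - x² + 6x - 4
x₀ = 0.2, x₁ = 3.02

Secant formula: x_{n+1} = x_n - f(x_n)(x_n - x_{n-1})/(f(x_n) - f(x_{n-1}))

Iteration 1:
  f(0.200000) = -2.832000
  f(3.020000) = 32.543208
  x_2 = 3.020000 - 32.543208×(3.020000 - 0.200000)/(32.543208 - (-2.832000))
       = 0.425758
Iteration 2:
  f(3.020000) = 32.543208
  f(0.425758) = -1.549544
  x_3 = 0.425758 - (-1.549544)×(0.425758 - 3.020000)/(-1.549544 - 32.543208)
       = 0.543669
Iteration 3:
  f(0.425758) = -1.549544
  f(0.543669) = -0.872869
  x_4 = 0.543669 - (-0.872869)×(0.543669 - 0.425758)/(-0.872869 - (-1.549544))
       = 0.695766
Iteration 4:
  f(0.543669) = -0.872869
  f(0.695766) = 0.027318
  x_5 = 0.695766 - 0.027318×(0.695766 - 0.543669)/(0.027318 - (-0.872869))
       = 0.691150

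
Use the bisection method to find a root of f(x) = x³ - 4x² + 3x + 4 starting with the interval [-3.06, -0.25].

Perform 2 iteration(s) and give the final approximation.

f(x) = x³ - 4x² + 3x + 4
Initial interval: [-3.06, -0.25]

Iteration 1:
  c_1 = (-3.060000 + (-0.250000))/2 = -1.655000
  f(c_1) = f(-1.655000) = -16.454186
  f(a) × f(c) ≥ 0, new interval: [-1.655000, -0.250000]
Iteration 2:
  c_2 = (-1.655000 + (-0.250000))/2 = -0.952500
  f(c_2) = f(-0.952500) = -3.350687
  f(a) × f(c) ≥ 0, new interval: [-0.952500, -0.250000]

After 2 iteration(s), the approximation is c_2 = -0.952500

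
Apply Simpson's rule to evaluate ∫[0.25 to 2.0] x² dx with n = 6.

f(x) = x²
a = 0.25, b = 2.0, n = 6
h = (b - a)/n = 0.291667

Simpson's rule: (h/3)[f(x₀) + 4f(x₁) + 2f(x₂) + ... + f(xₙ)]

x_0 = 0.2500, f(x_0) = 0.062500, coefficient = 1
x_1 = 0.5417, f(x_1) = 0.293403, coefficient = 4
x_2 = 0.8333, f(x_2) = 0.694444, coefficient = 2
x_3 = 1.1250, f(x_3) = 1.265625, coefficient = 4
x_4 = 1.4167, f(x_4) = 2.006944, coefficient = 2
x_5 = 1.7083, f(x_5) = 2.918403, coefficient = 4
x_6 = 2.0000, f(x_6) = 4.000000, coefficient = 1

I ≈ (0.291667/3) × 27.375000 = 2.661458
Exact value: 2.661458
Error: 0.000000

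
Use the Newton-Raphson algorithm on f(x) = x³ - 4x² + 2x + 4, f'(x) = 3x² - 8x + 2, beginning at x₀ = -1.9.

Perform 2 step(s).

f(x) = x³ - 4x² + 2x + 4
f'(x) = 3x² - 8x + 2
x₀ = -1.9

Newton-Raphson formula: x_{n+1} = x_n - f(x_n)/f'(x_n)

Iteration 1:
  f(-1.900000) = -21.099000
  f'(-1.900000) = 28.030000
  x_1 = -1.900000 - (-21.099000)/28.030000 = -1.147271
Iteration 2:
  f(-1.147271) = -5.069535
  f'(-1.147271) = 15.126857
  x_2 = -1.147271 - (-5.069535)/15.126857 = -0.812136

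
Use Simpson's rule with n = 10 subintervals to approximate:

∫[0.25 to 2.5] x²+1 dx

f(x) = x²+1
a = 0.25, b = 2.5, n = 10
h = (b - a)/n = 0.225000

Simpson's rule: (h/3)[f(x₀) + 4f(x₁) + 2f(x₂) + ... + f(xₙ)]

x_0 = 0.2500, f(x_0) = 1.062500, coefficient = 1
x_1 = 0.4750, f(x_1) = 1.225625, coefficient = 4
x_2 = 0.7000, f(x_2) = 1.490000, coefficient = 2
x_3 = 0.9250, f(x_3) = 1.855625, coefficient = 4
x_4 = 1.1500, f(x_4) = 2.322500, coefficient = 2
x_5 = 1.3750, f(x_5) = 2.890625, coefficient = 4
x_6 = 1.6000, f(x_6) = 3.560000, coefficient = 2
x_7 = 1.8250, f(x_7) = 4.330625, coefficient = 4
x_8 = 2.0500, f(x_8) = 5.202500, coefficient = 2
x_9 = 2.2750, f(x_9) = 6.175625, coefficient = 4
x_10 = 2.5000, f(x_10) = 7.250000, coefficient = 1

I ≈ (0.225000/3) × 99.375000 = 7.453125
Exact value: 7.453125
Error: 0.000000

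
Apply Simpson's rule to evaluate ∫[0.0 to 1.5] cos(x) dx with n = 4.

f(x) = cos(x)
a = 0.0, b = 1.5, n = 4
h = (b - a)/n = 0.375000

Simpson's rule: (h/3)[f(x₀) + 4f(x₁) + 2f(x₂) + ... + f(xₙ)]

x_0 = 0.0000, f(x_0) = 1.000000, coefficient = 1
x_1 = 0.3750, f(x_1) = 0.930508, coefficient = 4
x_2 = 0.7500, f(x_2) = 0.731689, coefficient = 2
x_3 = 1.1250, f(x_3) = 0.431177, coefficient = 4
x_4 = 1.5000, f(x_4) = 0.070737, coefficient = 1

I ≈ (0.375000/3) × 7.980851 = 0.997606
Exact value: 0.997495
Error: 0.000111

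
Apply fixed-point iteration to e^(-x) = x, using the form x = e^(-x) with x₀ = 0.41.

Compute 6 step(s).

Equation: e^(-x) = x
Fixed-point form: x = e^(-x)
x₀ = 0.41

x_1 = g(0.410000) = 0.663650
x_2 = g(0.663650) = 0.514968
x_3 = g(0.514968) = 0.597520
x_4 = g(0.597520) = 0.550175
x_5 = g(0.550175) = 0.576849
x_6 = g(0.576849) = 0.561665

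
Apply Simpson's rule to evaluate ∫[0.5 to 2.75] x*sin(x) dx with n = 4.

f(x) = x*sin(x)
a = 0.5, b = 2.75, n = 4
h = (b - a)/n = 0.562500

Simpson's rule: (h/3)[f(x₀) + 4f(x₁) + 2f(x₂) + ... + f(xₙ)]

x_0 = 0.5000, f(x_0) = 0.239713, coefficient = 1
x_1 = 1.0625, f(x_1) = 0.928173, coefficient = 4
x_2 = 1.6250, f(x_2) = 1.622613, coefficient = 2
x_3 = 2.1875, f(x_3) = 1.784539, coefficient = 4
x_4 = 2.7500, f(x_4) = 1.049568, coefficient = 1

I ≈ (0.562500/3) × 15.385357 = 2.884754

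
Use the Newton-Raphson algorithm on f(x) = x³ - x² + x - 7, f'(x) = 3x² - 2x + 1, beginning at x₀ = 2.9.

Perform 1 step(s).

f(x) = x³ - x² + x - 7
f'(x) = 3x² - 2x + 1
x₀ = 2.9

Newton-Raphson formula: x_{n+1} = x_n - f(x_n)/f'(x_n)

Iteration 1:
  f(2.900000) = 11.879000
  f'(2.900000) = 20.430000
  x_1 = 2.900000 - 11.879000/20.430000 = 2.318551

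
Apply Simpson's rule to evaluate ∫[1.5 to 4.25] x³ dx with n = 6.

f(x) = x³
a = 1.5, b = 4.25, n = 6
h = (b - a)/n = 0.458333

Simpson's rule: (h/3)[f(x₀) + 4f(x₁) + 2f(x₂) + ... + f(xₙ)]

x_0 = 1.5000, f(x_0) = 3.375000, coefficient = 1
x_1 = 1.9583, f(x_1) = 7.510344, coefficient = 4
x_2 = 2.4167, f(x_2) = 14.114005, coefficient = 2
x_3 = 2.8750, f(x_3) = 23.763672, coefficient = 4
x_4 = 3.3333, f(x_4) = 37.037037, coefficient = 2
x_5 = 3.7917, f(x_5) = 54.511791, coefficient = 4
x_6 = 4.2500, f(x_6) = 76.765625, coefficient = 1

I ≈ (0.458333/3) × 525.585938 = 80.297852
Exact value: 80.297852
Error: 0.000000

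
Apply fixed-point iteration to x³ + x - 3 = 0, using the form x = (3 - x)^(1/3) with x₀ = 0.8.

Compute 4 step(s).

Equation: x³ + x - 3 = 0
Fixed-point form: x = (3 - x)^(1/3)
x₀ = 0.8

x_1 = g(0.800000) = 1.300591
x_2 = g(1.300591) = 1.193345
x_3 = g(1.193345) = 1.217938
x_4 = g(1.217938) = 1.212386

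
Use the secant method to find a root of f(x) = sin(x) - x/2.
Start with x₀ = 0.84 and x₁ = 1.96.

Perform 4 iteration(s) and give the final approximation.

f(x) = sin(x) - x/2
x₀ = 0.84, x₁ = 1.96

Secant formula: x_{n+1} = x_n - f(x_n)(x_n - x_{n-1})/(f(x_n) - f(x_{n-1}))

Iteration 1:
  f(0.840000) = 0.324643
  f(1.960000) = -0.054788
  x_2 = 1.960000 - (-0.054788)×(1.960000 - 0.840000)/(-0.054788 - 0.324643)
       = 1.798276
Iteration 2:
  f(1.960000) = -0.054788
  f(1.798276) = 0.075100
  x_3 = 1.798276 - 0.075100×(1.798276 - 1.960000)/(0.075100 - (-0.054788))
       = 1.891783
Iteration 3:
  f(1.798276) = 0.075100
  f(1.891783) = 0.003033
  x_4 = 1.891783 - 0.003033×(1.891783 - 1.798276)/(0.003033 - 0.075100)
       = 1.895718
Iteration 4:
  f(1.891783) = 0.003033
  f(1.895718) = -0.000184
  x_5 = 1.895718 - (-0.000184)×(1.895718 - 1.891783)/(-0.000184 - 0.003033)
       = 1.895494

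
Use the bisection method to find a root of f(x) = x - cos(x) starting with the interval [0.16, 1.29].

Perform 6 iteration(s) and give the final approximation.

f(x) = x - cos(x)
Initial interval: [0.16, 1.29]

Iteration 1:
  c_1 = (0.160000 + 1.290000)/2 = 0.725000
  f(c_1) = f(0.725000) = -0.023499
  f(a) × f(c) ≥ 0, new interval: [0.725000, 1.290000]
Iteration 2:
  c_2 = (0.725000 + 1.290000)/2 = 1.007500
  f(c_2) = f(1.007500) = 0.473524
  f(a) × f(c) < 0, new interval: [0.725000, 1.007500]
Iteration 3:
  c_3 = (0.725000 + 1.007500)/2 = 0.866250
  f(c_3) = f(0.866250) = 0.218562
  f(a) × f(c) < 0, new interval: [0.725000, 0.866250]
Iteration 4:
  c_4 = (0.725000 + 0.866250)/2 = 0.795625
  f(c_4) = f(0.795625) = 0.095787
  f(a) × f(c) < 0, new interval: [0.725000, 0.795625]
Iteration 5:
  c_5 = (0.725000 + 0.795625)/2 = 0.760312
  f(c_5) = f(0.760312) = 0.035692
  f(a) × f(c) < 0, new interval: [0.725000, 0.760312]
Iteration 6:
  c_6 = (0.725000 + 0.760312)/2 = 0.742656
  f(c_6) = f(0.742656) = 0.005981
  f(a) × f(c) < 0, new interval: [0.725000, 0.742656]

After 6 iteration(s), the approximation is c_6 = 0.742656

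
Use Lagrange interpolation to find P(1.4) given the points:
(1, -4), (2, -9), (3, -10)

Lagrange interpolation formula:
P(x) = Σ yᵢ × Lᵢ(x)
where Lᵢ(x) = Π_{j≠i} (x - xⱼ)/(xᵢ - xⱼ)

L_0(1.4) = (1.4 - 2)/(1 - 2) × (1.4 - 3)/(1 - 3) = 0.480000
L_1(1.4) = (1.4 - 1)/(2 - 1) × (1.4 - 3)/(2 - 3) = 0.640000
L_2(1.4) = (1.4 - 1)/(3 - 1) × (1.4 - 2)/(3 - 2) = -0.120000

P(1.4) = (-4)×L_0(1.4) + (-9)×L_1(1.4) + (-10)×L_2(1.4)
P(1.4) = -6.480000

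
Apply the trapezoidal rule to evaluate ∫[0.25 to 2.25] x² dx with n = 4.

f(x) = x²
a = 0.25, b = 2.25, n = 4
h = (b - a)/n = 0.500000

Trapezoidal rule: (h/2)[f(x₀) + 2f(x₁) + 2f(x₂) + ... + f(xₙ)]

x_0 = 0.2500, f(x_0) = 0.062500, coefficient = 1
x_1 = 0.7500, f(x_1) = 0.562500, coefficient = 2
x_2 = 1.2500, f(x_2) = 1.562500, coefficient = 2
x_3 = 1.7500, f(x_3) = 3.062500, coefficient = 2
x_4 = 2.2500, f(x_4) = 5.062500, coefficient = 1

I ≈ (0.500000/2) × 15.500000 = 3.875000
Exact value: 3.791667
Error: 0.083333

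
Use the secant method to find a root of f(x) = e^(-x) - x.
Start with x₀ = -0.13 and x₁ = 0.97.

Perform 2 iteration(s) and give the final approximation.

f(x) = e^(-x) - x
x₀ = -0.13, x₁ = 0.97

Secant formula: x_{n+1} = x_n - f(x_n)(x_n - x_{n-1})/(f(x_n) - f(x_{n-1}))

Iteration 1:
  f(-0.130000) = 1.268828
  f(0.970000) = -0.590917
  x_2 = 0.970000 - (-0.590917)×(0.970000 - (-0.130000))/(-0.590917 - 1.268828)
       = 0.620485
Iteration 2:
  f(0.970000) = -0.590917
  f(0.620485) = -0.082802
  x_3 = 0.620485 - (-0.082802)×(0.620485 - 0.970000)/(-0.082802 - (-0.590917))
       = 0.563529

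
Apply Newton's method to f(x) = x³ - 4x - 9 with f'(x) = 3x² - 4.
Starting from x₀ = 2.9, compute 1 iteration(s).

f(x) = x³ - 4x - 9
f'(x) = 3x² - 4
x₀ = 2.9

Newton-Raphson formula: x_{n+1} = x_n - f(x_n)/f'(x_n)

Iteration 1:
  f(2.900000) = 3.789000
  f'(2.900000) = 21.230000
  x_1 = 2.900000 - 3.789000/21.230000 = 2.721526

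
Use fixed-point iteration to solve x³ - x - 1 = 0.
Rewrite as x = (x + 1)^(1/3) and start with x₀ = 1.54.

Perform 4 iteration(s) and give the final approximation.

Equation: x³ - x - 1 = 0
Fixed-point form: x = (x + 1)^(1/3)
x₀ = 1.54

x_1 = g(1.540000) = 1.364409
x_2 = g(1.364409) = 1.332215
x_3 = g(1.332215) = 1.326140
x_4 = g(1.326140) = 1.324988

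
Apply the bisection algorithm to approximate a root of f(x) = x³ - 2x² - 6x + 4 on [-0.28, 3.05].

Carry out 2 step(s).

f(x) = x³ - 2x² - 6x + 4
Initial interval: [-0.28, 3.05]

Iteration 1:
  c_1 = (-0.280000 + 3.050000)/2 = 1.385000
  f(c_1) = f(1.385000) = -5.489708
  f(a) × f(c) < 0, new interval: [-0.280000, 1.385000]
Iteration 2:
  c_2 = (-0.280000 + 1.385000)/2 = 0.552500
  f(c_2) = f(0.552500) = 0.243142
  f(a) × f(c) ≥ 0, new interval: [0.552500, 1.385000]

After 2 iteration(s), the approximation is c_2 = 0.552500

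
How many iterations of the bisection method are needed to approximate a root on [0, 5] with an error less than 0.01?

We need (b-a)/2^n ≤ 0.01
(5 - 0)/2^n ≤ 0.01
5/2^n ≤ 0.01
2^n ≥ 500
n ≥ log₂(500) = 8.97
n ≥ 9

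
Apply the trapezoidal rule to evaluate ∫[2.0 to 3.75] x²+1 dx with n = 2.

f(x) = x²+1
a = 2.0, b = 3.75, n = 2
h = (b - a)/n = 0.875000

Trapezoidal rule: (h/2)[f(x₀) + 2f(x₁) + 2f(x₂) + ... + f(xₙ)]

x_0 = 2.0000, f(x_0) = 5.000000, coefficient = 1
x_1 = 2.8750, f(x_1) = 9.265625, coefficient = 2
x_2 = 3.7500, f(x_2) = 15.062500, coefficient = 1

I ≈ (0.875000/2) × 38.593750 = 16.884766
Exact value: 16.661458
Error: 0.223307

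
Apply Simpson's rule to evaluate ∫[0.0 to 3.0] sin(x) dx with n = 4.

f(x) = sin(x)
a = 0.0, b = 3.0, n = 4
h = (b - a)/n = 0.750000

Simpson's rule: (h/3)[f(x₀) + 4f(x₁) + 2f(x₂) + ... + f(xₙ)]

x_0 = 0.0000, f(x_0) = 0.000000, coefficient = 1
x_1 = 0.7500, f(x_1) = 0.681639, coefficient = 4
x_2 = 1.5000, f(x_2) = 0.997495, coefficient = 2
x_3 = 2.2500, f(x_3) = 0.778073, coefficient = 4
x_4 = 3.0000, f(x_4) = 0.141120, coefficient = 1

I ≈ (0.750000/3) × 7.974958 = 1.993739
Exact value: 1.989992
Error: 0.003747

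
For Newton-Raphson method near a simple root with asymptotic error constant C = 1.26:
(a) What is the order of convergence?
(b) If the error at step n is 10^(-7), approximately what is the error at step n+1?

(a) Newton-Raphson has quadratic (order 2) convergence near simple roots.
    This means |e_{n+1}| ≈ C|e_n|².

(b) With |e_n| = 10^(-7) and C = 1.26:
    |e_{n+1}| ≈ 1.26 × (10^(-7))² = 1.26 × 10^(-14)

(a) 2 (quadratic); (b) |e_{n+1}| ≈ 1.260e-14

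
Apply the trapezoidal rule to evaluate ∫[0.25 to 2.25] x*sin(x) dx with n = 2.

f(x) = x*sin(x)
a = 0.25, b = 2.25, n = 2
h = (b - a)/n = 1.000000

Trapezoidal rule: (h/2)[f(x₀) + 2f(x₁) + 2f(x₂) + ... + f(xₙ)]

x_0 = 0.2500, f(x_0) = 0.061851, coefficient = 1
x_1 = 1.2500, f(x_1) = 1.186231, coefficient = 2
x_2 = 2.2500, f(x_2) = 1.750665, coefficient = 1

I ≈ (1.000000/2) × 4.184977 = 2.092489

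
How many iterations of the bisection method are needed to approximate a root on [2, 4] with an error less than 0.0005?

We need (b-a)/2^n ≤ 0.0005
(4 - 2)/2^n ≤ 0.0005
2/2^n ≤ 0.0005
2^n ≥ 4000
n ≥ log₂(4000) = 11.97
n ≥ 12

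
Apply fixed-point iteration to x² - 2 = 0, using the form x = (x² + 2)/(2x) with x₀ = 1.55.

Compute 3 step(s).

Equation: x² - 2 = 0
Fixed-point form: x = (x² + 2)/(2x)
x₀ = 1.55

x_1 = g(1.550000) = 1.420161
x_2 = g(1.420161) = 1.414226
x_3 = g(1.414226) = 1.414214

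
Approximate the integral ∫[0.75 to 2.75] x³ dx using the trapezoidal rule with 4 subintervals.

f(x) = x³
a = 0.75, b = 2.75, n = 4
h = (b - a)/n = 0.500000

Trapezoidal rule: (h/2)[f(x₀) + 2f(x₁) + 2f(x₂) + ... + f(xₙ)]

x_0 = 0.7500, f(x_0) = 0.421875, coefficient = 1
x_1 = 1.2500, f(x_1) = 1.953125, coefficient = 2
x_2 = 1.7500, f(x_2) = 5.359375, coefficient = 2
x_3 = 2.2500, f(x_3) = 11.390625, coefficient = 2
x_4 = 2.7500, f(x_4) = 20.796875, coefficient = 1

I ≈ (0.500000/2) × 58.625000 = 14.656250
Exact value: 14.218750
Error: 0.437500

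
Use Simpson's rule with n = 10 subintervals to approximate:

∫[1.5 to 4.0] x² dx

f(x) = x²
a = 1.5, b = 4.0, n = 10
h = (b - a)/n = 0.250000

Simpson's rule: (h/3)[f(x₀) + 4f(x₁) + 2f(x₂) + ... + f(xₙ)]

x_0 = 1.5000, f(x_0) = 2.250000, coefficient = 1
x_1 = 1.7500, f(x_1) = 3.062500, coefficient = 4
x_2 = 2.0000, f(x_2) = 4.000000, coefficient = 2
x_3 = 2.2500, f(x_3) = 5.062500, coefficient = 4
x_4 = 2.5000, f(x_4) = 6.250000, coefficient = 2
x_5 = 2.7500, f(x_5) = 7.562500, coefficient = 4
x_6 = 3.0000, f(x_6) = 9.000000, coefficient = 2
x_7 = 3.2500, f(x_7) = 10.562500, coefficient = 4
x_8 = 3.5000, f(x_8) = 12.250000, coefficient = 2
x_9 = 3.7500, f(x_9) = 14.062500, coefficient = 4
x_10 = 4.0000, f(x_10) = 16.000000, coefficient = 1

I ≈ (0.250000/3) × 242.500000 = 20.208333
Exact value: 20.208333
Error: 0.000000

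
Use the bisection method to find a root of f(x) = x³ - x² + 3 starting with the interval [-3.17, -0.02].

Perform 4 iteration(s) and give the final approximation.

f(x) = x³ - x² + 3
Initial interval: [-3.17, -0.02]

Iteration 1:
  c_1 = (-3.170000 + (-0.020000))/2 = -1.595000
  f(c_1) = f(-1.595000) = -3.601745
  f(a) × f(c) ≥ 0, new interval: [-1.595000, -0.020000]
Iteration 2:
  c_2 = (-1.595000 + (-0.020000))/2 = -0.807500
  f(c_2) = f(-0.807500) = 1.821408
  f(a) × f(c) < 0, new interval: [-1.595000, -0.807500]
Iteration 3:
  c_3 = (-1.595000 + (-0.807500))/2 = -1.201250
  f(c_3) = f(-1.201250) = -0.176407
  f(a) × f(c) ≥ 0, new interval: [-1.201250, -0.807500]
Iteration 4:
  c_4 = (-1.201250 + (-0.807500))/2 = -1.004375
  f(c_4) = f(-1.004375) = 0.978048
  f(a) × f(c) < 0, new interval: [-1.201250, -1.004375]

After 4 iteration(s), the approximation is c_4 = -1.004375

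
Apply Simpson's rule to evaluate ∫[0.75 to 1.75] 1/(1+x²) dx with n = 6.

f(x) = 1/(1+x²)
a = 0.75, b = 1.75, n = 6
h = (b - a)/n = 0.166667

Simpson's rule: (h/3)[f(x₀) + 4f(x₁) + 2f(x₂) + ... + f(xₙ)]

x_0 = 0.7500, f(x_0) = 0.640000, coefficient = 1
x_1 = 0.9167, f(x_1) = 0.543396, coefficient = 4
x_2 = 1.0833, f(x_2) = 0.460064, coefficient = 2
x_3 = 1.2500, f(x_3) = 0.390244, coefficient = 4
x_4 = 1.4167, f(x_4) = 0.332564, coefficient = 2
x_5 = 1.5833, f(x_5) = 0.285149, coefficient = 4
x_6 = 1.7500, f(x_6) = 0.246154, coefficient = 1

I ≈ (0.166667/3) × 7.346563 = 0.408142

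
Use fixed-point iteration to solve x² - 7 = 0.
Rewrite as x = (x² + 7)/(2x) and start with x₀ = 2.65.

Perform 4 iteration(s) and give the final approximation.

Equation: x² - 7 = 0
Fixed-point form: x = (x² + 7)/(2x)
x₀ = 2.65

x_1 = g(2.650000) = 2.645755
x_2 = g(2.645755) = 2.645751
x_3 = g(2.645751) = 2.645751
x_4 = g(2.645751) = 2.645751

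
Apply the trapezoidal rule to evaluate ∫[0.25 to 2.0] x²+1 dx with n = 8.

f(x) = x²+1
a = 0.25, b = 2.0, n = 8
h = (b - a)/n = 0.218750

Trapezoidal rule: (h/2)[f(x₀) + 2f(x₁) + 2f(x₂) + ... + f(xₙ)]

x_0 = 0.2500, f(x_0) = 1.062500, coefficient = 1
x_1 = 0.4688, f(x_1) = 1.219727, coefficient = 2
x_2 = 0.6875, f(x_2) = 1.472656, coefficient = 2
x_3 = 0.9062, f(x_3) = 1.821289, coefficient = 2
x_4 = 1.1250, f(x_4) = 2.265625, coefficient = 2
x_5 = 1.3438, f(x_5) = 2.805664, coefficient = 2
x_6 = 1.5625, f(x_6) = 3.441406, coefficient = 2
x_7 = 1.7812, f(x_7) = 4.172852, coefficient = 2
x_8 = 2.0000, f(x_8) = 5.000000, coefficient = 1

I ≈ (0.218750/2) × 40.460938 = 4.425415
Exact value: 4.411458
Error: 0.013957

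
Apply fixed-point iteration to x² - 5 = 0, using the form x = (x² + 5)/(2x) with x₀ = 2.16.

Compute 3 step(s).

Equation: x² - 5 = 0
Fixed-point form: x = (x² + 5)/(2x)
x₀ = 2.16

x_1 = g(2.160000) = 2.237407
x_2 = g(2.237407) = 2.236068
x_3 = g(2.236068) = 2.236068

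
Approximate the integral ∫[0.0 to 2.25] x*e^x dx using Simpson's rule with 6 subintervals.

f(x) = x*e^x
a = 0.0, b = 2.25, n = 6
h = (b - a)/n = 0.375000

Simpson's rule: (h/3)[f(x₀) + 4f(x₁) + 2f(x₂) + ... + f(xₙ)]

x_0 = 0.0000, f(x_0) = 0.000000, coefficient = 1
x_1 = 0.3750, f(x_1) = 0.545622, coefficient = 4
x_2 = 0.7500, f(x_2) = 1.587750, coefficient = 2
x_3 = 1.1250, f(x_3) = 3.465244, coefficient = 4
x_4 = 1.5000, f(x_4) = 6.722534, coefficient = 2
x_5 = 1.8750, f(x_5) = 12.226536, coefficient = 4
x_6 = 2.2500, f(x_6) = 21.347406, coefficient = 1

I ≈ (0.375000/3) × 102.917579 = 12.864697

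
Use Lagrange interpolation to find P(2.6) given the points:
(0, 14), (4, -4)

Lagrange interpolation formula:
P(x) = Σ yᵢ × Lᵢ(x)
where Lᵢ(x) = Π_{j≠i} (x - xⱼ)/(xᵢ - xⱼ)

L_0(2.6) = (2.6 - 4)/(0 - 4) = 0.350000
L_1(2.6) = (2.6 - 0)/(4 - 0) = 0.650000

P(2.6) = 14×L_0(2.6) + (-4)×L_1(2.6)
P(2.6) = 2.300000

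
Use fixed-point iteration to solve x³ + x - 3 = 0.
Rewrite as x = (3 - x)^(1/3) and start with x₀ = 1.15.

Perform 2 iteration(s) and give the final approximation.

Equation: x³ + x - 3 = 0
Fixed-point form: x = (3 - x)^(1/3)
x₀ = 1.15

x_1 = g(1.150000) = 1.227601
x_2 = g(1.227601) = 1.210191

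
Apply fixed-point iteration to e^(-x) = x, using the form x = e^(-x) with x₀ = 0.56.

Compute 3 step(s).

Equation: e^(-x) = x
Fixed-point form: x = e^(-x)
x₀ = 0.56

x_1 = g(0.560000) = 0.571209
x_2 = g(0.571209) = 0.564842
x_3 = g(0.564842) = 0.568450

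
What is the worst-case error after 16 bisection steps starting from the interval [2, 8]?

Bisection error bound: |error| ≤ (b-a)/2^n
|error| ≤ (8 - 2)/2^16 = 6/2^16
|error| ≤ 0.0000915527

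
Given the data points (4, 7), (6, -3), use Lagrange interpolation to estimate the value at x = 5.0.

Lagrange interpolation formula:
P(x) = Σ yᵢ × Lᵢ(x)
where Lᵢ(x) = Π_{j≠i} (x - xⱼ)/(xᵢ - xⱼ)

L_0(5.0) = (5.0 - 6)/(4 - 6) = 0.500000
L_1(5.0) = (5.0 - 4)/(6 - 4) = 0.500000

P(5.0) = 7×L_0(5.0) + (-3)×L_1(5.0)
P(5.0) = 2.000000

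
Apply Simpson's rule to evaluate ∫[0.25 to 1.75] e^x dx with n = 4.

f(x) = e^x
a = 0.25, b = 1.75, n = 4
h = (b - a)/n = 0.375000

Simpson's rule: (h/3)[f(x₀) + 4f(x₁) + 2f(x₂) + ... + f(xₙ)]

x_0 = 0.2500, f(x_0) = 1.284025, coefficient = 1
x_1 = 0.6250, f(x_1) = 1.868246, coefficient = 4
x_2 = 1.0000, f(x_2) = 2.718282, coefficient = 2
x_3 = 1.3750, f(x_3) = 3.955077, coefficient = 4
x_4 = 1.7500, f(x_4) = 5.754603, coefficient = 1

I ≈ (0.375000/3) × 35.768482 = 4.471060
Exact value: 4.470577
Error: 0.000483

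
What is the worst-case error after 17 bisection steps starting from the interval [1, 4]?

Bisection error bound: |error| ≤ (b-a)/2^n
|error| ≤ (4 - 1)/2^17 = 3/2^17
|error| ≤ 0.0000228882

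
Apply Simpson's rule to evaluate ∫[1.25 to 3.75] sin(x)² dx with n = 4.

f(x) = sin(x)²
a = 1.25, b = 3.75, n = 4
h = (b - a)/n = 0.625000

Simpson's rule: (h/3)[f(x₀) + 4f(x₁) + 2f(x₂) + ... + f(xₙ)]

x_0 = 1.2500, f(x_0) = 0.900572, coefficient = 1
x_1 = 1.8750, f(x_1) = 0.910280, coefficient = 4
x_2 = 2.5000, f(x_2) = 0.358169, coefficient = 2
x_3 = 3.1250, f(x_3) = 0.000275, coefficient = 4
x_4 = 3.7500, f(x_4) = 0.326682, coefficient = 1

I ≈ (0.625000/3) × 5.585812 = 1.163711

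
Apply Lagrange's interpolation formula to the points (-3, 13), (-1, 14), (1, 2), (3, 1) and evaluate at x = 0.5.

Lagrange interpolation formula:
P(x) = Σ yᵢ × Lᵢ(x)
where Lᵢ(x) = Π_{j≠i} (x - xⱼ)/(xᵢ - xⱼ)

L_0(0.5) = (0.5 - (-1))/(-3 - (-1)) × (0.5 - 1)/(-3 - 1) × (0.5 - 3)/(-3 - 3) = -0.039062
L_1(0.5) = (0.5 - (-3))/(-1 - (-3)) × (0.5 - 1)/(-1 - 1) × (0.5 - 3)/(-1 - 3) = 0.273438
L_2(0.5) = (0.5 - (-3))/(1 - (-3)) × (0.5 - (-1))/(1 - (-1)) × (0.5 - 3)/(1 - 3) = 0.820312
L_3(0.5) = (0.5 - (-3))/(3 - (-3)) × (0.5 - (-1))/(3 - (-1)) × (0.5 - 1)/(3 - 1) = -0.054688

P(0.5) = 13×L_0(0.5) + 14×L_1(0.5) + 2×L_2(0.5) + 1×L_3(0.5)
P(0.5) = 4.906250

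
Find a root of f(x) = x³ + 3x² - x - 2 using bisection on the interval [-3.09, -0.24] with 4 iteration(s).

f(x) = x³ + 3x² - x - 2
Initial interval: [-3.09, -0.24]

Iteration 1:
  c_1 = (-3.090000 + (-0.240000))/2 = -1.665000
  f(c_1) = f(-1.665000) = 3.365920
  f(a) × f(c) ≥ 0, new interval: [-1.665000, -0.240000]
Iteration 2:
  c_2 = (-1.665000 + (-0.240000))/2 = -0.952500
  f(c_2) = f(-0.952500) = 0.810107
  f(a) × f(c) ≥ 0, new interval: [-0.952500, -0.240000]
Iteration 3:
  c_3 = (-0.952500 + (-0.240000))/2 = -0.596250
  f(c_3) = f(-0.596250) = -0.549183
  f(a) × f(c) < 0, new interval: [-0.952500, -0.596250]
Iteration 4:
  c_4 = (-0.952500 + (-0.596250))/2 = -0.774375
  f(c_4) = f(-0.774375) = 0.108986
  f(a) × f(c) ≥ 0, new interval: [-0.774375, -0.596250]

After 4 iteration(s), the approximation is c_4 = -0.774375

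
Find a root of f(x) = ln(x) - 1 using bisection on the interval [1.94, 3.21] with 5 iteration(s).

f(x) = ln(x) - 1
Initial interval: [1.94, 3.21]

Iteration 1:
  c_1 = (1.940000 + 3.210000)/2 = 2.575000
  f(c_1) = f(2.575000) = -0.054150
  f(a) × f(c) ≥ 0, new interval: [2.575000, 3.210000]
Iteration 2:
  c_2 = (2.575000 + 3.210000)/2 = 2.892500
  f(c_2) = f(2.892500) = 0.062121
  f(a) × f(c) < 0, new interval: [2.575000, 2.892500]
Iteration 3:
  c_3 = (2.575000 + 2.892500)/2 = 2.733750
  f(c_3) = f(2.733750) = 0.005674
  f(a) × f(c) < 0, new interval: [2.575000, 2.733750]
Iteration 4:
  c_4 = (2.575000 + 2.733750)/2 = 2.654375
  f(c_4) = f(2.654375) = -0.023791
  f(a) × f(c) ≥ 0, new interval: [2.654375, 2.733750]
Iteration 5:
  c_5 = (2.654375 + 2.733750)/2 = 2.694063
  f(c_5) = f(2.694063) = -0.008950
  f(a) × f(c) ≥ 0, new interval: [2.694063, 2.733750]

After 5 iteration(s), the approximation is c_5 = 2.694063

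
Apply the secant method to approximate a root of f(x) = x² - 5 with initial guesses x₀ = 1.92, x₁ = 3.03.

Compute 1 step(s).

f(x) = x² - 5
x₀ = 1.92, x₁ = 3.03

Secant formula: x_{n+1} = x_n - f(x_n)(x_n - x_{n-1})/(f(x_n) - f(x_{n-1}))

Iteration 1:
  f(1.920000) = -1.313600
  f(3.030000) = 4.180900
  x_2 = 3.030000 - 4.180900×(3.030000 - 1.920000)/(4.180900 - (-1.313600))
       = 2.185374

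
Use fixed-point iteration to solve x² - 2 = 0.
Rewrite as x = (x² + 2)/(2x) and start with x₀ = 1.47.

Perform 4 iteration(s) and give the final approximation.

Equation: x² - 2 = 0
Fixed-point form: x = (x² + 2)/(2x)
x₀ = 1.47

x_1 = g(1.470000) = 1.415272
x_2 = g(1.415272) = 1.414214
x_3 = g(1.414214) = 1.414214
x_4 = g(1.414214) = 1.414214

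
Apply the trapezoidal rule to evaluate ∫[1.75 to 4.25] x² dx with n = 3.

f(x) = x²
a = 1.75, b = 4.25, n = 3
h = (b - a)/n = 0.833333

Trapezoidal rule: (h/2)[f(x₀) + 2f(x₁) + 2f(x₂) + ... + f(xₙ)]

x_0 = 1.7500, f(x_0) = 3.062500, coefficient = 1
x_1 = 2.5833, f(x_1) = 6.673611, coefficient = 2
x_2 = 3.4167, f(x_2) = 11.673611, coefficient = 2
x_3 = 4.2500, f(x_3) = 18.062500, coefficient = 1

I ≈ (0.833333/2) × 57.819444 = 24.091435
Exact value: 23.802083
Error: 0.289352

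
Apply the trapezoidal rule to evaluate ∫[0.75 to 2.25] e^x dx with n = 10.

f(x) = e^x
a = 0.75, b = 2.25, n = 10
h = (b - a)/n = 0.150000

Trapezoidal rule: (h/2)[f(x₀) + 2f(x₁) + 2f(x₂) + ... + f(xₙ)]

x_0 = 0.7500, f(x_0) = 2.117000, coefficient = 1
x_1 = 0.9000, f(x_1) = 2.459603, coefficient = 2
x_2 = 1.0500, f(x_2) = 2.857651, coefficient = 2
x_3 = 1.2000, f(x_3) = 3.320117, coefficient = 2
x_4 = 1.3500, f(x_4) = 3.857426, coefficient = 2
x_5 = 1.5000, f(x_5) = 4.481689, coefficient = 2
x_6 = 1.6500, f(x_6) = 5.206980, coefficient = 2
x_7 = 1.8000, f(x_7) = 6.049647, coefficient = 2
x_8 = 1.9500, f(x_8) = 7.028688, coefficient = 2
x_9 = 2.1000, f(x_9) = 8.166170, coefficient = 2
x_10 = 2.2500, f(x_10) = 9.487736, coefficient = 1

I ≈ (0.150000/2) × 98.460677 = 7.384551
Exact value: 7.370736
Error: 0.013815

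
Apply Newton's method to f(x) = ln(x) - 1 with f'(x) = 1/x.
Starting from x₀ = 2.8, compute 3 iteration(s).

f(x) = ln(x) - 1
f'(x) = 1/x
x₀ = 2.8

Newton-Raphson formula: x_{n+1} = x_n - f(x_n)/f'(x_n)

Iteration 1:
  f(2.800000) = 0.029619
  f'(2.800000) = 0.357143
  x_1 = 2.800000 - 0.029619/0.357143 = 2.717066
Iteration 2:
  f(2.717066) = -0.000448
  f'(2.717066) = 0.368044
  x_2 = 2.717066 - (-0.000448)/0.368044 = 2.718282
Iteration 3:
  f(2.718282) = 0.000000
  f'(2.718282) = 0.367879
  x_3 = 2.718282 - 0.000000/0.367879 = 2.718282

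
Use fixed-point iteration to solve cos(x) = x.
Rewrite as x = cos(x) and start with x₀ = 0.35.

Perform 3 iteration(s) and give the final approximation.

Equation: cos(x) = x
Fixed-point form: x = cos(x)
x₀ = 0.35

x_1 = g(0.350000) = 0.939373
x_2 = g(0.939373) = 0.590294
x_3 = g(0.590294) = 0.830777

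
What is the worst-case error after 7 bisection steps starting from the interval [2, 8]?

Bisection error bound: |error| ≤ (b-a)/2^n
|error| ≤ (8 - 2)/2^7 = 6/2^7
|error| ≤ 0.0468750000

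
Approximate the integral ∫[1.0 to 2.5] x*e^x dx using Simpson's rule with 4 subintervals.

f(x) = x*e^x
a = 1.0, b = 2.5, n = 4
h = (b - a)/n = 0.375000

Simpson's rule: (h/3)[f(x₀) + 4f(x₁) + 2f(x₂) + ... + f(xₙ)]

x_0 = 1.0000, f(x_0) = 2.718282, coefficient = 1
x_1 = 1.3750, f(x_1) = 5.438230, coefficient = 4
x_2 = 1.7500, f(x_2) = 10.070555, coefficient = 2
x_3 = 2.1250, f(x_3) = 17.792407, coefficient = 4
x_4 = 2.5000, f(x_4) = 30.456235, coefficient = 1

I ≈ (0.375000/3) × 146.238177 = 18.279772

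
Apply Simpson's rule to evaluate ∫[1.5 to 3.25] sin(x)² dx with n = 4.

f(x) = sin(x)²
a = 1.5, b = 3.25, n = 4
h = (b - a)/n = 0.437500

Simpson's rule: (h/3)[f(x₀) + 4f(x₁) + 2f(x₂) + ... + f(xₙ)]

x_0 = 1.5000, f(x_0) = 0.994996, coefficient = 1
x_1 = 1.9375, f(x_1) = 0.871449, coefficient = 4
x_2 = 2.3750, f(x_2) = 0.481199, coefficient = 2
x_3 = 2.8125, f(x_3) = 0.104448, coefficient = 4
x_4 = 3.2500, f(x_4) = 0.011706, coefficient = 1

I ≈ (0.437500/3) × 5.872689 = 0.856434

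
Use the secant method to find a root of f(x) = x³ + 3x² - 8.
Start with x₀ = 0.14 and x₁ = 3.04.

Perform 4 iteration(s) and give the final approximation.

f(x) = x³ + 3x² - 8
x₀ = 0.14, x₁ = 3.04

Secant formula: x_{n+1} = x_n - f(x_n)(x_n - x_{n-1})/(f(x_n) - f(x_{n-1}))

Iteration 1:
  f(0.140000) = -7.938456
  f(3.040000) = 47.819264
  x_2 = 3.040000 - 47.819264×(3.040000 - 0.140000)/(47.819264 - (-7.938456))
       = 0.552885
Iteration 2:
  f(3.040000) = 47.819264
  f(0.552885) = -6.913948
  x_3 = 0.552885 - (-6.913948)×(0.552885 - 3.040000)/(-6.913948 - 47.819264)
       = 0.867060
Iteration 3:
  f(0.552885) = -6.913948
  f(0.867060) = -5.092775
  x_4 = 0.867060 - (-5.092775)×(0.867060 - 0.552885)/(-5.092775 - (-6.913948))
       = 1.745625
Iteration 4:
  f(0.867060) = -5.092775
  f(1.745625) = 6.460906
  x_5 = 1.745625 - 6.460906×(1.745625 - 0.867060)/(6.460906 - (-5.092775))
       = 1.254325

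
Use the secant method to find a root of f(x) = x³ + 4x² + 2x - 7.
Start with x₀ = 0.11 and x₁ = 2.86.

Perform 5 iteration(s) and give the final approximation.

f(x) = x³ + 4x² + 2x - 7
x₀ = 0.11, x₁ = 2.86

Secant formula: x_{n+1} = x_n - f(x_n)(x_n - x_{n-1})/(f(x_n) - f(x_{n-1}))

Iteration 1:
  f(0.110000) = -6.730269
  f(2.860000) = 54.832056
  x_2 = 2.860000 - 54.832056×(2.860000 - 0.110000)/(54.832056 - (-6.730269))
       = 0.410642
Iteration 2:
  f(2.860000) = 54.832056
  f(0.410642) = -5.434962
  x_3 = 0.410642 - (-5.434962)×(0.410642 - 2.860000)/(-5.434962 - 54.832056)
       = 0.631529
Iteration 3:
  f(0.410642) = -5.434962
  f(0.631529) = -3.889757
  x_4 = 0.631529 - (-3.889757)×(0.631529 - 0.410642)/(-3.889757 - (-5.434962))
       = 1.187568
Iteration 4:
  f(0.631529) = -3.889757
  f(1.187568) = 2.691254
  x_5 = 1.187568 - 2.691254×(1.187568 - 0.631529)/(2.691254 - (-3.889757))
       = 0.960180
Iteration 5:
  f(1.187568) = 2.691254
  f(0.960180) = -0.506624
  x_6 = 0.960180 - (-0.506624)×(0.960180 - 1.187568)/(-0.506624 - 2.691254)
       = 0.996204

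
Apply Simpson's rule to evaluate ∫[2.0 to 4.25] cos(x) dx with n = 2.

f(x) = cos(x)
a = 2.0, b = 4.25, n = 2
h = (b - a)/n = 1.125000

Simpson's rule: (h/3)[f(x₀) + 4f(x₁) + 2f(x₂) + ... + f(xₙ)]

x_0 = 2.0000, f(x_0) = -0.416147, coefficient = 1
x_1 = 3.1250, f(x_1) = -0.999862, coefficient = 4
x_2 = 4.2500, f(x_2) = -0.446087, coefficient = 1

I ≈ (1.125000/3) × -4.861684 = -1.823131
Exact value: -1.804287
Error: 0.018845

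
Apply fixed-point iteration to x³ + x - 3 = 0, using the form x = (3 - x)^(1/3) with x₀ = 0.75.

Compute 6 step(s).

Equation: x³ + x - 3 = 0
Fixed-point form: x = (3 - x)^(1/3)
x₀ = 0.75

x_1 = g(0.750000) = 1.310371
x_2 = g(1.310371) = 1.191051
x_3 = g(1.191051) = 1.218453
x_4 = g(1.218453) = 1.212269
x_5 = g(1.212269) = 1.213670
x_6 = g(1.213670) = 1.213353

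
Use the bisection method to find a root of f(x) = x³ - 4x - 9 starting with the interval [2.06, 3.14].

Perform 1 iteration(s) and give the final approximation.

f(x) = x³ - 4x - 9
Initial interval: [2.06, 3.14]

Iteration 1:
  c_1 = (2.060000 + 3.140000)/2 = 2.600000
  f(c_1) = f(2.600000) = -1.824000
  f(a) × f(c) ≥ 0, new interval: [2.600000, 3.140000]

After 1 iteration(s), the approximation is c_1 = 2.600000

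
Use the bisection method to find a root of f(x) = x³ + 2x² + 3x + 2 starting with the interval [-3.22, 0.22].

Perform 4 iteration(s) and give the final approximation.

f(x) = x³ + 2x² + 3x + 2
Initial interval: [-3.22, 0.22]

Iteration 1:
  c_1 = (-3.220000 + 0.220000)/2 = -1.500000
  f(c_1) = f(-1.500000) = -1.375000
  f(a) × f(c) ≥ 0, new interval: [-1.500000, 0.220000]
Iteration 2:
  c_2 = (-1.500000 + 0.220000)/2 = -0.640000
  f(c_2) = f(-0.640000) = 0.637056
  f(a) × f(c) < 0, new interval: [-1.500000, -0.640000]
Iteration 3:
  c_3 = (-1.500000 + (-0.640000))/2 = -1.070000
  f(c_3) = f(-1.070000) = -0.145243
  f(a) × f(c) ≥ 0, new interval: [-1.070000, -0.640000]
Iteration 4:
  c_4 = (-1.070000 + (-0.640000))/2 = -0.855000
  f(c_4) = f(-0.855000) = 0.272024
  f(a) × f(c) < 0, new interval: [-1.070000, -0.855000]

After 4 iteration(s), the approximation is c_4 = -0.855000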